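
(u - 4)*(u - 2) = u^2 - 6*u + 8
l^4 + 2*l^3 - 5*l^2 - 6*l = l*(l - 2)*(l + 1)*(l + 3)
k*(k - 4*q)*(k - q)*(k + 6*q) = k^4 + k^3*q - 26*k^2*q^2 + 24*k*q^3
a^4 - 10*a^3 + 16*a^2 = a^2*(a - 8)*(a - 2)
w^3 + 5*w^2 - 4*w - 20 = (w - 2)*(w + 2)*(w + 5)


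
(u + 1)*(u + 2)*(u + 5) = u^3 + 8*u^2 + 17*u + 10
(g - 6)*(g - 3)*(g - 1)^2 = g^4 - 11*g^3 + 37*g^2 - 45*g + 18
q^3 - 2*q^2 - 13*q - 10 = (q - 5)*(q + 1)*(q + 2)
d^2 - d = d*(d - 1)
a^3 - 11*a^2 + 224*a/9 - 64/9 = (a - 8)*(a - 8/3)*(a - 1/3)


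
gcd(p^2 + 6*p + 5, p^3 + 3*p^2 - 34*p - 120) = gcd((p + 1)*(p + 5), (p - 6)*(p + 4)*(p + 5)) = p + 5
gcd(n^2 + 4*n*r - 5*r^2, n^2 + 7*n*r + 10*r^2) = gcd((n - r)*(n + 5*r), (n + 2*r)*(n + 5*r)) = n + 5*r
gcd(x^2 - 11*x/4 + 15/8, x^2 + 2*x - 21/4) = x - 3/2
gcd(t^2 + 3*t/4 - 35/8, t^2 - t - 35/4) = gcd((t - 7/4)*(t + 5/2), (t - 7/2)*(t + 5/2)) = t + 5/2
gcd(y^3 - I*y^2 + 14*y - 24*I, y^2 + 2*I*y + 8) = y^2 + 2*I*y + 8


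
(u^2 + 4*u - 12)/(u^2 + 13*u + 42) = (u - 2)/(u + 7)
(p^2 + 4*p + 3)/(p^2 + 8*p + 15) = (p + 1)/(p + 5)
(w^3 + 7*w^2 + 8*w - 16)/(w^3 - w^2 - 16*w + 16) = (w + 4)/(w - 4)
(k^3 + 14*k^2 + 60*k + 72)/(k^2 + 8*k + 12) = k + 6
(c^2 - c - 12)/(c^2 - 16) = (c + 3)/(c + 4)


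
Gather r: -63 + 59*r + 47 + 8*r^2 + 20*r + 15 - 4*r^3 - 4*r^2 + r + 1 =-4*r^3 + 4*r^2 + 80*r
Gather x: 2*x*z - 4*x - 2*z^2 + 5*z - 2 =x*(2*z - 4) - 2*z^2 + 5*z - 2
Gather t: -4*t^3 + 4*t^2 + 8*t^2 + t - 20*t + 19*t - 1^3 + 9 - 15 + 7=-4*t^3 + 12*t^2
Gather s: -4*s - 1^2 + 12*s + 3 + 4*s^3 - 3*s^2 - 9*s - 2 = 4*s^3 - 3*s^2 - s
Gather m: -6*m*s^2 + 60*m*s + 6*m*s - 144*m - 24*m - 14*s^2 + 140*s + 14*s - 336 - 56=m*(-6*s^2 + 66*s - 168) - 14*s^2 + 154*s - 392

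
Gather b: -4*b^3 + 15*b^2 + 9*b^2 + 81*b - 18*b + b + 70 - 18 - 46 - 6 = -4*b^3 + 24*b^2 + 64*b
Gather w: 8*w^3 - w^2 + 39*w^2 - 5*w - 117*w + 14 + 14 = 8*w^3 + 38*w^2 - 122*w + 28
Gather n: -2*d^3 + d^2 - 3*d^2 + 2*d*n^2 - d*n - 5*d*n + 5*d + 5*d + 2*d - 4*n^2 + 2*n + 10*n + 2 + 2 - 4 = -2*d^3 - 2*d^2 + 12*d + n^2*(2*d - 4) + n*(12 - 6*d)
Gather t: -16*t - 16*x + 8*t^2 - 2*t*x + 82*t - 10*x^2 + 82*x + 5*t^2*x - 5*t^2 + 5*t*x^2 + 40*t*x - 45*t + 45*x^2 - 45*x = t^2*(5*x + 3) + t*(5*x^2 + 38*x + 21) + 35*x^2 + 21*x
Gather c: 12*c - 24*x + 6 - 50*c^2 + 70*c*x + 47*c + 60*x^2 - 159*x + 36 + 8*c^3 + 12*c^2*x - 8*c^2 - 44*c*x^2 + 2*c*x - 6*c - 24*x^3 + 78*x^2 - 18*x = 8*c^3 + c^2*(12*x - 58) + c*(-44*x^2 + 72*x + 53) - 24*x^3 + 138*x^2 - 201*x + 42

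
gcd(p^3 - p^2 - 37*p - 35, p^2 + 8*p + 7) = p + 1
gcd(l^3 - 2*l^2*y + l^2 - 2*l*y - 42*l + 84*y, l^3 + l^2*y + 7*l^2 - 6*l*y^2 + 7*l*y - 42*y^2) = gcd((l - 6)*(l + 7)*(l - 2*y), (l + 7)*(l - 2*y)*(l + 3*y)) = -l^2 + 2*l*y - 7*l + 14*y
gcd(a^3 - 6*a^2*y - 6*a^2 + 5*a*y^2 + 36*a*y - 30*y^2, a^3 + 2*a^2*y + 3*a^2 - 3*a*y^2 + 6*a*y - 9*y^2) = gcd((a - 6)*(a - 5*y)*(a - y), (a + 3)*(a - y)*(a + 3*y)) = -a + y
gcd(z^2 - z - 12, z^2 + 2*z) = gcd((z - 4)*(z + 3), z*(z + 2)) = 1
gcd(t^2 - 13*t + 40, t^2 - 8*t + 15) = t - 5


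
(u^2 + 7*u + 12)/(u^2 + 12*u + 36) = (u^2 + 7*u + 12)/(u^2 + 12*u + 36)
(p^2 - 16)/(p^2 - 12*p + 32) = (p + 4)/(p - 8)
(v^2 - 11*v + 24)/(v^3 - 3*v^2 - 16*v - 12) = (-v^2 + 11*v - 24)/(-v^3 + 3*v^2 + 16*v + 12)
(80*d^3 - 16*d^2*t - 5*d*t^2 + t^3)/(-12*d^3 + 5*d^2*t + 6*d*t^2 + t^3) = (20*d^2 - 9*d*t + t^2)/(-3*d^2 + 2*d*t + t^2)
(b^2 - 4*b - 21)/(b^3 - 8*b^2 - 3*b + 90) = (b - 7)/(b^2 - 11*b + 30)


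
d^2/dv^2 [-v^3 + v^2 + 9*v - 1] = 2 - 6*v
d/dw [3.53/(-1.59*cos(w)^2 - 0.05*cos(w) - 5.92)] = -(11.2254*cos(w) + 0.1765)*sin(w)/(1.59*cos(w)^2 + 0.05*cos(w) + 5.92)^2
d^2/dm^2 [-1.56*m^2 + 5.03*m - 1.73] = -3.12000000000000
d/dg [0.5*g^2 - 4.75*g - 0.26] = 1.0*g - 4.75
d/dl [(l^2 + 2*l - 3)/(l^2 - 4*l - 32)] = 2*(-3*l^2 - 29*l - 38)/(l^4 - 8*l^3 - 48*l^2 + 256*l + 1024)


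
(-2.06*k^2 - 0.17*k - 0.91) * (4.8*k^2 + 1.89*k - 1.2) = -9.888*k^4 - 4.7094*k^3 - 2.2173*k^2 - 1.5159*k + 1.092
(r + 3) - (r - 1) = 4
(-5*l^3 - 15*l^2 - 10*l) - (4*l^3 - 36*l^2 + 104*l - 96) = -9*l^3 + 21*l^2 - 114*l + 96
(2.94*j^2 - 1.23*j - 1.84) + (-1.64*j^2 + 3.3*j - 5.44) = 1.3*j^2 + 2.07*j - 7.28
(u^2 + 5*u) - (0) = u^2 + 5*u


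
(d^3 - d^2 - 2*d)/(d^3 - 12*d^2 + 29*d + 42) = d*(d - 2)/(d^2 - 13*d + 42)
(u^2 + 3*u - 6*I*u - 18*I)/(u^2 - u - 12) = (u - 6*I)/(u - 4)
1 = 1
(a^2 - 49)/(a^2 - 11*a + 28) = (a + 7)/(a - 4)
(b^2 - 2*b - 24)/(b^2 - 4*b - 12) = (b + 4)/(b + 2)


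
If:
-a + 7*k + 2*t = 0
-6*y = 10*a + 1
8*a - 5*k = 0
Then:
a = -3*y/5 - 1/10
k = -24*y/25 - 4/25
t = 153*y/50 + 51/100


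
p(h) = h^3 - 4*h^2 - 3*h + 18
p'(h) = 3*h^2 - 8*h - 3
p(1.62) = 6.89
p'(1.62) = -8.09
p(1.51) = 7.79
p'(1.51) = -8.24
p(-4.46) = -136.90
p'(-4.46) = 92.35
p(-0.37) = 18.51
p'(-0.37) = 0.37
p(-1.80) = 4.61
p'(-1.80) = 21.12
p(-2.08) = -2.06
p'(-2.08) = 26.62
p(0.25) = 17.02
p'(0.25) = -4.81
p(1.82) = 5.32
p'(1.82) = -7.62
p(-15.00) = -4212.00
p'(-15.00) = 792.00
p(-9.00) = -1008.00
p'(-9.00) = 312.00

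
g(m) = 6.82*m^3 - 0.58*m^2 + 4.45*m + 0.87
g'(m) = 20.46*m^2 - 1.16*m + 4.45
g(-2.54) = -125.93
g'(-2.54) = 139.40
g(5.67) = 1250.63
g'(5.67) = 655.64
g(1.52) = 30.24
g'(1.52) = 49.96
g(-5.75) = -1340.44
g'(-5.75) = 687.58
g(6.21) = 1639.41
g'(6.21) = 786.27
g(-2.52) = -123.17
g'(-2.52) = 137.30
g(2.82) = 161.75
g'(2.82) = 163.88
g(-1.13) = -14.74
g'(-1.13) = 31.89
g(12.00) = 11755.71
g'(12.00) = 2936.77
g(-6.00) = -1519.83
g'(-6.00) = 747.97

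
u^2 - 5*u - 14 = (u - 7)*(u + 2)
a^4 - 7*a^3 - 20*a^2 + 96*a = a*(a - 8)*(a - 3)*(a + 4)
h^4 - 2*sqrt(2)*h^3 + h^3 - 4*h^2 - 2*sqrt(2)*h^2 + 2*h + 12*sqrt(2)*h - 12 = (h - 2)*(h + 3)*(h - sqrt(2))^2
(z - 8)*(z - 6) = z^2 - 14*z + 48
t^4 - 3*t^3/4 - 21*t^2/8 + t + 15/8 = (t - 3/2)*(t - 5/4)*(t + 1)^2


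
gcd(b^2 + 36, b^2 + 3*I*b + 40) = 1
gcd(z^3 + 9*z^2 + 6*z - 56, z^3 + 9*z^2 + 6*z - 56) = z^3 + 9*z^2 + 6*z - 56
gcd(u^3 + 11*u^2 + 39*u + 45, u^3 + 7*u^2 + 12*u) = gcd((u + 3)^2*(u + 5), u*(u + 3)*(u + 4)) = u + 3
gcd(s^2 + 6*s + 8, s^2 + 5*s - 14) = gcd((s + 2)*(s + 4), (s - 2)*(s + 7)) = 1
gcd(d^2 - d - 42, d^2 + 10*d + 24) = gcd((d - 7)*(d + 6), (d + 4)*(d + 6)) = d + 6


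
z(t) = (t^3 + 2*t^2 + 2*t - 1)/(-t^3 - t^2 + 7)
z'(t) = (3*t^2 + 2*t)*(t^3 + 2*t^2 + 2*t - 1)/(-t^3 - t^2 + 7)^2 + (3*t^2 + 4*t + 2)/(-t^3 - t^2 + 7)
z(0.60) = 0.18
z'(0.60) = 0.92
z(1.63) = 963.70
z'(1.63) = 877477.60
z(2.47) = -2.20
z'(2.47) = 1.48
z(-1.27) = -0.32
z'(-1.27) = 0.14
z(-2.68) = -0.59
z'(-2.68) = 0.17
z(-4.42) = -0.77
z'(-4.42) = 0.06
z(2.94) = -1.76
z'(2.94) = 0.60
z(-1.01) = -0.29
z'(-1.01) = 0.10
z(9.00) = -1.13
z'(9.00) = 0.02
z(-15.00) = -0.94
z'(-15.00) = 0.00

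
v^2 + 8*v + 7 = (v + 1)*(v + 7)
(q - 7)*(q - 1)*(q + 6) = q^3 - 2*q^2 - 41*q + 42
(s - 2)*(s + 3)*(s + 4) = s^3 + 5*s^2 - 2*s - 24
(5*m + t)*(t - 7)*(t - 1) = 5*m*t^2 - 40*m*t + 35*m + t^3 - 8*t^2 + 7*t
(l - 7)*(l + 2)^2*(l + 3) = l^4 - 33*l^2 - 100*l - 84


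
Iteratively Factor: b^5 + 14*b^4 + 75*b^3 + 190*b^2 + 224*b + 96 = (b + 4)*(b^4 + 10*b^3 + 35*b^2 + 50*b + 24) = (b + 3)*(b + 4)*(b^3 + 7*b^2 + 14*b + 8) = (b + 1)*(b + 3)*(b + 4)*(b^2 + 6*b + 8) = (b + 1)*(b + 3)*(b + 4)^2*(b + 2)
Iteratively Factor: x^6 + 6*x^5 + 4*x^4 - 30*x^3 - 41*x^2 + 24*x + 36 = (x + 3)*(x^5 + 3*x^4 - 5*x^3 - 15*x^2 + 4*x + 12) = (x + 1)*(x + 3)*(x^4 + 2*x^3 - 7*x^2 - 8*x + 12) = (x + 1)*(x + 3)^2*(x^3 - x^2 - 4*x + 4) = (x - 2)*(x + 1)*(x + 3)^2*(x^2 + x - 2) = (x - 2)*(x - 1)*(x + 1)*(x + 3)^2*(x + 2)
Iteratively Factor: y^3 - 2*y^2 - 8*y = (y - 4)*(y^2 + 2*y) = (y - 4)*(y + 2)*(y)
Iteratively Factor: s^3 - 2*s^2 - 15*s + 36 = (s + 4)*(s^2 - 6*s + 9) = (s - 3)*(s + 4)*(s - 3)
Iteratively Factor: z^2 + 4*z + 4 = (z + 2)*(z + 2)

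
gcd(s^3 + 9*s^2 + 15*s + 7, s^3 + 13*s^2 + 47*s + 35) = s^2 + 8*s + 7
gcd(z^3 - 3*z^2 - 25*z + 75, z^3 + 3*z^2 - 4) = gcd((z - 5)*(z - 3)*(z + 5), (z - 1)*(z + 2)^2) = 1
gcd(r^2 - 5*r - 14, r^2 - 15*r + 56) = r - 7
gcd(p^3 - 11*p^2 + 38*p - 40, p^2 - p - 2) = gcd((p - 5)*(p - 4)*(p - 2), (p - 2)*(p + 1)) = p - 2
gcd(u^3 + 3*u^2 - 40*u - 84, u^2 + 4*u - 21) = u + 7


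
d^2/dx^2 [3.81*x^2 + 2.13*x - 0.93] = 7.62000000000000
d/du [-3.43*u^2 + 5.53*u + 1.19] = 5.53 - 6.86*u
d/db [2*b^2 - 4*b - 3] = 4*b - 4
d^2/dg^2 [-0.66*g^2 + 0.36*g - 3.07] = -1.32000000000000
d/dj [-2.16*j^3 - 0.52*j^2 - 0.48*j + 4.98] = -6.48*j^2 - 1.04*j - 0.48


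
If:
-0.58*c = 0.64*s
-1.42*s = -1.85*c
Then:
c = 0.00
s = 0.00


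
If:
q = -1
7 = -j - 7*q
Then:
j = 0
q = -1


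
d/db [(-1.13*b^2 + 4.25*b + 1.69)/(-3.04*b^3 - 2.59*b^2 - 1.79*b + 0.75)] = (-3.4352*b^4 + 25.84*b^3 + 28.443*b^2 + 7.0592*b + 6.2126)/(9.2416*b^6 + 15.7472*b^5 + 17.5913*b^4 + 4.7122*b^3 - 0.6809*b^2 - 2.685*b + 0.5625)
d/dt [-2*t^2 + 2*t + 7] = 2 - 4*t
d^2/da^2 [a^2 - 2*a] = 2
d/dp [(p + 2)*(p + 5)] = 2*p + 7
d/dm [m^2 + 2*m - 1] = 2*m + 2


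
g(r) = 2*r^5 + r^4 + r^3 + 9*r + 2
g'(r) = 10*r^4 + 4*r^3 + 3*r^2 + 9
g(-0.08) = 1.28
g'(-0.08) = 9.02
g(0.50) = 6.75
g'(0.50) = 10.88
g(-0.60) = -3.64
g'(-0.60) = 10.51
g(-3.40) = -842.98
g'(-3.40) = 1222.80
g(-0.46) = -2.23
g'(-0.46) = 9.69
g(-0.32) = -0.91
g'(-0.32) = 9.28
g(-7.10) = -33963.23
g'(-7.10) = 24140.27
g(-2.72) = -285.63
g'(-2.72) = 498.06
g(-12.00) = -478762.00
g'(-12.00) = 200889.00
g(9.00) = 125471.00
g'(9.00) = 68778.00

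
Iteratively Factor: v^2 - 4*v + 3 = (v - 1)*(v - 3)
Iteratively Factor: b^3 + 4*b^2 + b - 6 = (b + 2)*(b^2 + 2*b - 3) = (b + 2)*(b + 3)*(b - 1)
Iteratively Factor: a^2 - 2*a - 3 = (a + 1)*(a - 3)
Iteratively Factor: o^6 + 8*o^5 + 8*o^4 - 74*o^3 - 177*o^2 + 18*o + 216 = (o + 4)*(o^5 + 4*o^4 - 8*o^3 - 42*o^2 - 9*o + 54) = (o - 3)*(o + 4)*(o^4 + 7*o^3 + 13*o^2 - 3*o - 18) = (o - 3)*(o + 3)*(o + 4)*(o^3 + 4*o^2 + o - 6) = (o - 3)*(o - 1)*(o + 3)*(o + 4)*(o^2 + 5*o + 6) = (o - 3)*(o - 1)*(o + 3)^2*(o + 4)*(o + 2)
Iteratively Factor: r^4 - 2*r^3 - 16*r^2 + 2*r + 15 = (r - 1)*(r^3 - r^2 - 17*r - 15) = (r - 5)*(r - 1)*(r^2 + 4*r + 3) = (r - 5)*(r - 1)*(r + 3)*(r + 1)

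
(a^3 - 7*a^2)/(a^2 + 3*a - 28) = a^2*(a - 7)/(a^2 + 3*a - 28)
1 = 1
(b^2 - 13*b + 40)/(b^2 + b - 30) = (b - 8)/(b + 6)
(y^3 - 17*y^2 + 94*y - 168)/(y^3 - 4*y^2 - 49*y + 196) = (y - 6)/(y + 7)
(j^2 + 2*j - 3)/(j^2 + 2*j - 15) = (j^2 + 2*j - 3)/(j^2 + 2*j - 15)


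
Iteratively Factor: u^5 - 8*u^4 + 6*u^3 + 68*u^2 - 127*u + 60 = (u - 4)*(u^4 - 4*u^3 - 10*u^2 + 28*u - 15) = (u - 5)*(u - 4)*(u^3 + u^2 - 5*u + 3) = (u - 5)*(u - 4)*(u + 3)*(u^2 - 2*u + 1) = (u - 5)*(u - 4)*(u - 1)*(u + 3)*(u - 1)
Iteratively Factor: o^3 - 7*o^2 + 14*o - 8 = (o - 2)*(o^2 - 5*o + 4) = (o - 2)*(o - 1)*(o - 4)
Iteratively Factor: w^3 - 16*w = (w - 4)*(w^2 + 4*w) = w*(w - 4)*(w + 4)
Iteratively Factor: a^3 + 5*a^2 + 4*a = (a)*(a^2 + 5*a + 4) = a*(a + 4)*(a + 1)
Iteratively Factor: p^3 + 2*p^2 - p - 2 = (p + 2)*(p^2 - 1) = (p - 1)*(p + 2)*(p + 1)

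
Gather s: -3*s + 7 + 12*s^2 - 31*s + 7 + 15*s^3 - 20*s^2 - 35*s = 15*s^3 - 8*s^2 - 69*s + 14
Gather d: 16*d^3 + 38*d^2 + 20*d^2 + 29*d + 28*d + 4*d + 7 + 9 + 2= 16*d^3 + 58*d^2 + 61*d + 18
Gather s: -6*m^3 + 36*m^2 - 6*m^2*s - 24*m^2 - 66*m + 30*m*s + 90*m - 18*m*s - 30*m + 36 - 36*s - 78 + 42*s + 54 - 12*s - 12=-6*m^3 + 12*m^2 - 6*m + s*(-6*m^2 + 12*m - 6)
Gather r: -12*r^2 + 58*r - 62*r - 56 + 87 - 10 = -12*r^2 - 4*r + 21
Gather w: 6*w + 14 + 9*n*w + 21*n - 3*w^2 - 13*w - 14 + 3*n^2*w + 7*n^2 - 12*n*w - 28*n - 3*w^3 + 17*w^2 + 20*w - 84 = 7*n^2 - 7*n - 3*w^3 + 14*w^2 + w*(3*n^2 - 3*n + 13) - 84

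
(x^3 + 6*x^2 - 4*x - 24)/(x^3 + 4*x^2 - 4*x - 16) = (x + 6)/(x + 4)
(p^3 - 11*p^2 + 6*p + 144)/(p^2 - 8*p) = p - 3 - 18/p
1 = 1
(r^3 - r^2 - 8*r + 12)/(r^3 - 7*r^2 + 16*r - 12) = (r + 3)/(r - 3)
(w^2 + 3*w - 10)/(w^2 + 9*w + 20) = (w - 2)/(w + 4)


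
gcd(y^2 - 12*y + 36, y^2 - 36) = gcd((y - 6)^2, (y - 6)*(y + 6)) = y - 6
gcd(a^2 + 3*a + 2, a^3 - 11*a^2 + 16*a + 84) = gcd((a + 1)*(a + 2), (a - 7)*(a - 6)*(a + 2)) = a + 2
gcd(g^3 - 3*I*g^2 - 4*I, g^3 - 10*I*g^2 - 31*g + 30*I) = g - 2*I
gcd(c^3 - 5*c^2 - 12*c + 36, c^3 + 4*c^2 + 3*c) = c + 3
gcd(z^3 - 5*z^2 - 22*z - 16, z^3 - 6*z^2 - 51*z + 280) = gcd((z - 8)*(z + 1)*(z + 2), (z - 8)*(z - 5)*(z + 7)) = z - 8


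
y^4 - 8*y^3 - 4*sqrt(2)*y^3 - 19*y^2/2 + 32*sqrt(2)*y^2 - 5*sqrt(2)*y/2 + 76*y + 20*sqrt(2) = (y - 8)*(y - 5*sqrt(2))*(sqrt(2)*y/2 + 1/2)*(sqrt(2)*y + 1)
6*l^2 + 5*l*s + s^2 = (2*l + s)*(3*l + s)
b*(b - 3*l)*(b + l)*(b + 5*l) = b^4 + 3*b^3*l - 13*b^2*l^2 - 15*b*l^3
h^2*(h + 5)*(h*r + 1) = h^4*r + 5*h^3*r + h^3 + 5*h^2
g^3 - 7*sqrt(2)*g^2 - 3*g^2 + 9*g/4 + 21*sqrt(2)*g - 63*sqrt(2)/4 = (g - 3/2)^2*(g - 7*sqrt(2))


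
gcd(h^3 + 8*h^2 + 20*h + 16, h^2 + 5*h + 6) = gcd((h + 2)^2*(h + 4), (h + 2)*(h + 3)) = h + 2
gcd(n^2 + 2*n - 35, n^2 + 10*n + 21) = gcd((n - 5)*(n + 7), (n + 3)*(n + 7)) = n + 7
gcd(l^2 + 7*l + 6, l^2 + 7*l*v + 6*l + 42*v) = l + 6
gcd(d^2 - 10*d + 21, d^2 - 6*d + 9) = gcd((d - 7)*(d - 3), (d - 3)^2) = d - 3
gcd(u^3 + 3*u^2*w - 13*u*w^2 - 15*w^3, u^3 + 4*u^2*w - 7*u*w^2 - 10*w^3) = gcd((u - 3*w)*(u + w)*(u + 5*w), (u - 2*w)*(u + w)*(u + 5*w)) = u^2 + 6*u*w + 5*w^2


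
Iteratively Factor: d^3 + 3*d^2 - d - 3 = (d - 1)*(d^2 + 4*d + 3) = (d - 1)*(d + 1)*(d + 3)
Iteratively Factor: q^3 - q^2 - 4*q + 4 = (q - 2)*(q^2 + q - 2) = (q - 2)*(q - 1)*(q + 2)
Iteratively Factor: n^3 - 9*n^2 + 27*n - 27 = (n - 3)*(n^2 - 6*n + 9) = (n - 3)^2*(n - 3)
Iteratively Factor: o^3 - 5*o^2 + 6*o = (o)*(o^2 - 5*o + 6) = o*(o - 3)*(o - 2)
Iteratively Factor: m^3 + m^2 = (m)*(m^2 + m) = m^2*(m + 1)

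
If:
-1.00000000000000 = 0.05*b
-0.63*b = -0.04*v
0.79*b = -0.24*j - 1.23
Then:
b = -20.00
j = 60.71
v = -315.00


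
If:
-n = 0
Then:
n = 0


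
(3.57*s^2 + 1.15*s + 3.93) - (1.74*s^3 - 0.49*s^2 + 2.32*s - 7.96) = -1.74*s^3 + 4.06*s^2 - 1.17*s + 11.89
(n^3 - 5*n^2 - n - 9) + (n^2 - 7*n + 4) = n^3 - 4*n^2 - 8*n - 5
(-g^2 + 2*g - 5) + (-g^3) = -g^3 - g^2 + 2*g - 5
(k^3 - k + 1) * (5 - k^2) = -k^5 + 6*k^3 - k^2 - 5*k + 5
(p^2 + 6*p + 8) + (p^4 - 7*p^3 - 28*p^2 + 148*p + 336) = p^4 - 7*p^3 - 27*p^2 + 154*p + 344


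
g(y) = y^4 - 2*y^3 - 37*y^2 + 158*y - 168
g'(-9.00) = -2578.00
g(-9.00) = 3432.00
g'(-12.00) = -6730.00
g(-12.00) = 16800.00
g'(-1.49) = 241.71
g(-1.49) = -474.02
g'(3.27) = -8.27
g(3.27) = -2.57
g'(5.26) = 184.88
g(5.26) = 113.81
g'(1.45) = 50.28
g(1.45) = -18.37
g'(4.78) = 104.05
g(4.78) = 45.47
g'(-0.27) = 177.46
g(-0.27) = -213.31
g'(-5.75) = -375.31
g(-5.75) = -826.46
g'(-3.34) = 189.19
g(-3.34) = -909.51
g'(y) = 4*y^3 - 6*y^2 - 74*y + 158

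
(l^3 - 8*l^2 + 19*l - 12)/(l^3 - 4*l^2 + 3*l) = (l - 4)/l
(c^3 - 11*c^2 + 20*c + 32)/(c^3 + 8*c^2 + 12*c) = (c^3 - 11*c^2 + 20*c + 32)/(c*(c^2 + 8*c + 12))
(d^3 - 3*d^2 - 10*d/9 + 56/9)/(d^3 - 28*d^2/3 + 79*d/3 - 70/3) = (d + 4/3)/(d - 5)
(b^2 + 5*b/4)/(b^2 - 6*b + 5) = b*(4*b + 5)/(4*(b^2 - 6*b + 5))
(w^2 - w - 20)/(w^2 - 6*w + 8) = (w^2 - w - 20)/(w^2 - 6*w + 8)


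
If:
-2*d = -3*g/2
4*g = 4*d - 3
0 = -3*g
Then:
No Solution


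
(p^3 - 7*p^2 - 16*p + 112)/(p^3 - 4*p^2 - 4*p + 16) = (p^2 - 3*p - 28)/(p^2 - 4)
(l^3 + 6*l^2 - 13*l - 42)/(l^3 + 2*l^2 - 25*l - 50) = (l^2 + 4*l - 21)/(l^2 - 25)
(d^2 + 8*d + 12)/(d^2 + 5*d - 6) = (d + 2)/(d - 1)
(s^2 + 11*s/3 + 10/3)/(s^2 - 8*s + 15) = (3*s^2 + 11*s + 10)/(3*(s^2 - 8*s + 15))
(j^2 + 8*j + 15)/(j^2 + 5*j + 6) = (j + 5)/(j + 2)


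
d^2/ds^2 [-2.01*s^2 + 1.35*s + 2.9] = -4.02000000000000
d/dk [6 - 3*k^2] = -6*k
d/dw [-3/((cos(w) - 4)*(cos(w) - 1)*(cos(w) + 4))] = 3*(3*sin(w)^2 + 2*cos(w) + 13)*sin(w)/((cos(w) - 4)^2*(cos(w) - 1)^2*(cos(w) + 4)^2)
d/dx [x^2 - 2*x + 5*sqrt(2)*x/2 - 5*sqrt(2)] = 2*x - 2 + 5*sqrt(2)/2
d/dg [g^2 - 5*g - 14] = 2*g - 5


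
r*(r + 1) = r^2 + r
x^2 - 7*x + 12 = (x - 4)*(x - 3)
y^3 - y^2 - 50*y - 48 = (y - 8)*(y + 1)*(y + 6)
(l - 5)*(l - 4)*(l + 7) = l^3 - 2*l^2 - 43*l + 140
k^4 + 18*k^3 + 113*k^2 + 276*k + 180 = (k + 1)*(k + 5)*(k + 6)^2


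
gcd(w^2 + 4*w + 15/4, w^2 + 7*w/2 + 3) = w + 3/2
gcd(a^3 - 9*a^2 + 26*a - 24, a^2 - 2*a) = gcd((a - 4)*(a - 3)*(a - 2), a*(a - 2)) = a - 2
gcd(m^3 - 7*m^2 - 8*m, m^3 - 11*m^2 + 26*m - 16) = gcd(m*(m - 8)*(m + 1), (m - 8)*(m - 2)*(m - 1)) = m - 8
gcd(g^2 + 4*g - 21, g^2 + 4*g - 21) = g^2 + 4*g - 21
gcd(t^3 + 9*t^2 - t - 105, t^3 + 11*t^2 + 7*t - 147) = t^2 + 4*t - 21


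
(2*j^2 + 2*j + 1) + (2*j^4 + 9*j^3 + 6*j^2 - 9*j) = 2*j^4 + 9*j^3 + 8*j^2 - 7*j + 1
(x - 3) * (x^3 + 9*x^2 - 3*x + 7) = x^4 + 6*x^3 - 30*x^2 + 16*x - 21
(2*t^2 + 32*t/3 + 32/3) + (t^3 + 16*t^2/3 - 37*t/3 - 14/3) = t^3 + 22*t^2/3 - 5*t/3 + 6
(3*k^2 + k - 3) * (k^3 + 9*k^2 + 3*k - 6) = 3*k^5 + 28*k^4 + 15*k^3 - 42*k^2 - 15*k + 18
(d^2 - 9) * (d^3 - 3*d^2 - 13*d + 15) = d^5 - 3*d^4 - 22*d^3 + 42*d^2 + 117*d - 135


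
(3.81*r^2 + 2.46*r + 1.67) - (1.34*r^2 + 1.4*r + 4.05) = 2.47*r^2 + 1.06*r - 2.38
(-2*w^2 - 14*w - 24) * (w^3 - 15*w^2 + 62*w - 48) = -2*w^5 + 16*w^4 + 62*w^3 - 412*w^2 - 816*w + 1152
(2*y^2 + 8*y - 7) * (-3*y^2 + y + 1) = -6*y^4 - 22*y^3 + 31*y^2 + y - 7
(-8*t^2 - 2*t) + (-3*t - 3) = -8*t^2 - 5*t - 3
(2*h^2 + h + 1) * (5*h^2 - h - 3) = 10*h^4 + 3*h^3 - 2*h^2 - 4*h - 3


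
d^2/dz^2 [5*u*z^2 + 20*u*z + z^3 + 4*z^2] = 10*u + 6*z + 8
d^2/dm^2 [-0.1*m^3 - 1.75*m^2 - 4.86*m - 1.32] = -0.6*m - 3.5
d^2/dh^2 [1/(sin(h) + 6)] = (6*sin(h) + cos(h)^2 + 1)/(sin(h) + 6)^3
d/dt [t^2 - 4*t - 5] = 2*t - 4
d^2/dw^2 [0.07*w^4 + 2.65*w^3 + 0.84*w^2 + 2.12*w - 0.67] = 0.84*w^2 + 15.9*w + 1.68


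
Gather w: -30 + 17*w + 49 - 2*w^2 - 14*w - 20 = -2*w^2 + 3*w - 1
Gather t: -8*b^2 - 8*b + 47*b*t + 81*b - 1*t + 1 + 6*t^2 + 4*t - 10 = -8*b^2 + 73*b + 6*t^2 + t*(47*b + 3) - 9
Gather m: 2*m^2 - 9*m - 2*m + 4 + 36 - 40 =2*m^2 - 11*m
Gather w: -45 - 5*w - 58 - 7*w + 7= -12*w - 96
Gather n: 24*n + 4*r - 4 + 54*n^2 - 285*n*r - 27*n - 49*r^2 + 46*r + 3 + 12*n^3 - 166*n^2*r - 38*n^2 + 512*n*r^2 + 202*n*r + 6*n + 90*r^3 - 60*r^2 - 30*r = 12*n^3 + n^2*(16 - 166*r) + n*(512*r^2 - 83*r + 3) + 90*r^3 - 109*r^2 + 20*r - 1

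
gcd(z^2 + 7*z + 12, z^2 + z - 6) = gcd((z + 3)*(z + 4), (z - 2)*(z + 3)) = z + 3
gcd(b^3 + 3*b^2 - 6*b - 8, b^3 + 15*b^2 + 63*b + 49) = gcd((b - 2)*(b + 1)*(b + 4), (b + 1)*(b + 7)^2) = b + 1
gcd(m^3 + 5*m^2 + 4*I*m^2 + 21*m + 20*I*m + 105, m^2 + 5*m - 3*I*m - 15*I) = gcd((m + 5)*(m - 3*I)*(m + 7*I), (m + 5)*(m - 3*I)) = m^2 + m*(5 - 3*I) - 15*I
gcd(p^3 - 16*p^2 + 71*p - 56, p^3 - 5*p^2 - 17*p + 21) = p^2 - 8*p + 7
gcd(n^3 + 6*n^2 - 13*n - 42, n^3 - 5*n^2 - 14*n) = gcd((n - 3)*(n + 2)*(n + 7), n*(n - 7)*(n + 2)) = n + 2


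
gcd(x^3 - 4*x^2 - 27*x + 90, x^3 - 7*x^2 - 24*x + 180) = x^2 - x - 30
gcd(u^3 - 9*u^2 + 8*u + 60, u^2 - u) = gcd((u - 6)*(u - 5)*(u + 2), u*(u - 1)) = 1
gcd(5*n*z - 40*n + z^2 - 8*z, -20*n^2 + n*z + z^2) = 5*n + z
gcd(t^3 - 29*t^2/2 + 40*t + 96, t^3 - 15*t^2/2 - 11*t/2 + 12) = t^2 - 13*t/2 - 12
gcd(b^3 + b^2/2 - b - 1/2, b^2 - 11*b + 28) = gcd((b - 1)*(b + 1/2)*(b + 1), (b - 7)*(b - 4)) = 1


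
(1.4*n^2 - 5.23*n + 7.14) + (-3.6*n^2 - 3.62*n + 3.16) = -2.2*n^2 - 8.85*n + 10.3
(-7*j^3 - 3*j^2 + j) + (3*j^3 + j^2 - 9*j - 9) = -4*j^3 - 2*j^2 - 8*j - 9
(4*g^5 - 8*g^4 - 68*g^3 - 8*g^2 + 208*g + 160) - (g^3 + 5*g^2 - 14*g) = 4*g^5 - 8*g^4 - 69*g^3 - 13*g^2 + 222*g + 160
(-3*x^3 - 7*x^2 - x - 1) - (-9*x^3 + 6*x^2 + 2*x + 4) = 6*x^3 - 13*x^2 - 3*x - 5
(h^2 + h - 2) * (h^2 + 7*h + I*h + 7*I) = h^4 + 8*h^3 + I*h^3 + 5*h^2 + 8*I*h^2 - 14*h + 5*I*h - 14*I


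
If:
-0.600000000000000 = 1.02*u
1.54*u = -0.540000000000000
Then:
No Solution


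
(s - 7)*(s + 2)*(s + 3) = s^3 - 2*s^2 - 29*s - 42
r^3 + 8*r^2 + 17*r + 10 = (r + 1)*(r + 2)*(r + 5)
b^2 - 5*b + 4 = (b - 4)*(b - 1)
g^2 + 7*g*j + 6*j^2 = (g + j)*(g + 6*j)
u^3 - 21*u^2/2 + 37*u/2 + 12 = (u - 8)*(u - 3)*(u + 1/2)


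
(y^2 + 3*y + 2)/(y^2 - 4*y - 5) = (y + 2)/(y - 5)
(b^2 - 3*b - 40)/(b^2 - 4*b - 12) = (-b^2 + 3*b + 40)/(-b^2 + 4*b + 12)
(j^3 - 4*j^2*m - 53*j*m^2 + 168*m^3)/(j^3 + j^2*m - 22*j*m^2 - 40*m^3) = (j^3 - 4*j^2*m - 53*j*m^2 + 168*m^3)/(j^3 + j^2*m - 22*j*m^2 - 40*m^3)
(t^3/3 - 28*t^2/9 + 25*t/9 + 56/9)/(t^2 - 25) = (3*t^3 - 28*t^2 + 25*t + 56)/(9*(t^2 - 25))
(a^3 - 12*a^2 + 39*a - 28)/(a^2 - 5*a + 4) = a - 7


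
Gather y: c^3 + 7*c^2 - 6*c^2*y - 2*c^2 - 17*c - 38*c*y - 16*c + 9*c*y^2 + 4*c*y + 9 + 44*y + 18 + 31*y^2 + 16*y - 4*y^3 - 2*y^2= c^3 + 5*c^2 - 33*c - 4*y^3 + y^2*(9*c + 29) + y*(-6*c^2 - 34*c + 60) + 27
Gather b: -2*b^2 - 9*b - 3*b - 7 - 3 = -2*b^2 - 12*b - 10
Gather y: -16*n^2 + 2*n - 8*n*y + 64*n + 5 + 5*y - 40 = -16*n^2 + 66*n + y*(5 - 8*n) - 35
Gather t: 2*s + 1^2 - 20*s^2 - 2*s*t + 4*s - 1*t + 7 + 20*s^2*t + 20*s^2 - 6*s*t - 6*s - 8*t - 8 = t*(20*s^2 - 8*s - 9)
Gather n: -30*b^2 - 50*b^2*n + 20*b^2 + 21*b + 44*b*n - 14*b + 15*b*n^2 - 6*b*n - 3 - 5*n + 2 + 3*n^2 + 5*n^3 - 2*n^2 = -10*b^2 + 7*b + 5*n^3 + n^2*(15*b + 1) + n*(-50*b^2 + 38*b - 5) - 1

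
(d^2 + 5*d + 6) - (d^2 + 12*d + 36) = -7*d - 30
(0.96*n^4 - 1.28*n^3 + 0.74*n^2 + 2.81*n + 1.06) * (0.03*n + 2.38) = 0.0288*n^5 + 2.2464*n^4 - 3.0242*n^3 + 1.8455*n^2 + 6.7196*n + 2.5228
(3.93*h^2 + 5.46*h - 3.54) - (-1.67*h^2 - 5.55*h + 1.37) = 5.6*h^2 + 11.01*h - 4.91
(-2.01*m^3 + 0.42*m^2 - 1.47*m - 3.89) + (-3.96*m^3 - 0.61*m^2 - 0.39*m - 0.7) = -5.97*m^3 - 0.19*m^2 - 1.86*m - 4.59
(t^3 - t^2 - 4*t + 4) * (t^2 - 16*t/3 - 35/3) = t^5 - 19*t^4/3 - 31*t^3/3 + 37*t^2 + 76*t/3 - 140/3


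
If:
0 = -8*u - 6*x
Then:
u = -3*x/4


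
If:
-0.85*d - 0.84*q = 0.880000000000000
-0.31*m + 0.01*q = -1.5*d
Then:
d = -0.988235294117647*q - 1.03529411764706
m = -4.74952561669829*q - 5.00948766603416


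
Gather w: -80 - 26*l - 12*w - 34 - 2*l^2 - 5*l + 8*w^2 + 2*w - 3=-2*l^2 - 31*l + 8*w^2 - 10*w - 117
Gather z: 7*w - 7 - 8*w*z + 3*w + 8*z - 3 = 10*w + z*(8 - 8*w) - 10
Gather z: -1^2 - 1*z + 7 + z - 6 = 0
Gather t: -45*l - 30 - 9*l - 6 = -54*l - 36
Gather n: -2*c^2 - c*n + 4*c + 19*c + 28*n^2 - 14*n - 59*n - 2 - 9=-2*c^2 + 23*c + 28*n^2 + n*(-c - 73) - 11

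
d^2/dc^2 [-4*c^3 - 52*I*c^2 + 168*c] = -24*c - 104*I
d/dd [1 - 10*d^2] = -20*d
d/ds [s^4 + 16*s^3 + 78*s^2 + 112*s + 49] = 4*s^3 + 48*s^2 + 156*s + 112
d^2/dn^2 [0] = 0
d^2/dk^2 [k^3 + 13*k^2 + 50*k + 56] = 6*k + 26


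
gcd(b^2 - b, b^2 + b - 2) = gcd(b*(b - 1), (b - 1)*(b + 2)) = b - 1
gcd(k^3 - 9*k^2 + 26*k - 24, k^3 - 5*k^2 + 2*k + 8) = k^2 - 6*k + 8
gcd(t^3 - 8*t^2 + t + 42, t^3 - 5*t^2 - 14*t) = t^2 - 5*t - 14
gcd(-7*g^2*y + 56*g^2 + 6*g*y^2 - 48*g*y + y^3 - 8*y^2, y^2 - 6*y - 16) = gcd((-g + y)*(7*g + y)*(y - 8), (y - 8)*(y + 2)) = y - 8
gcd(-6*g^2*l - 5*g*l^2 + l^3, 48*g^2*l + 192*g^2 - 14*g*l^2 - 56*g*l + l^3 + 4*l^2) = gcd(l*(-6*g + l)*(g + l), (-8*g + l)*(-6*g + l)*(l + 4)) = 6*g - l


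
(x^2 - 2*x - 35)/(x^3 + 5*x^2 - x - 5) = (x - 7)/(x^2 - 1)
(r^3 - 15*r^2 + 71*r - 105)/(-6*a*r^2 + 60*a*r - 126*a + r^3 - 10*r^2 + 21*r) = (r - 5)/(-6*a + r)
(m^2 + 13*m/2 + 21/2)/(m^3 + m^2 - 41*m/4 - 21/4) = 2*(m + 3)/(2*m^2 - 5*m - 3)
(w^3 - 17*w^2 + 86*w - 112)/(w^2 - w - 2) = (w^2 - 15*w + 56)/(w + 1)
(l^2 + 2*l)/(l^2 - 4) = l/(l - 2)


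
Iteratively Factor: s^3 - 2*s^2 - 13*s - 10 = (s + 1)*(s^2 - 3*s - 10) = (s + 1)*(s + 2)*(s - 5)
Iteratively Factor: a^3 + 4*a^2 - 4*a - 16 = (a + 2)*(a^2 + 2*a - 8) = (a - 2)*(a + 2)*(a + 4)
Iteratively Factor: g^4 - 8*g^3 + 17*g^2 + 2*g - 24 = (g - 2)*(g^3 - 6*g^2 + 5*g + 12) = (g - 4)*(g - 2)*(g^2 - 2*g - 3) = (g - 4)*(g - 2)*(g + 1)*(g - 3)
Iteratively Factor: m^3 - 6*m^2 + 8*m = (m - 4)*(m^2 - 2*m) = (m - 4)*(m - 2)*(m)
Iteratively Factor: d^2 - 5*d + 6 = (d - 2)*(d - 3)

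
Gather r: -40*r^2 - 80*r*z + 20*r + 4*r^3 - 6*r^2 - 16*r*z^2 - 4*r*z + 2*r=4*r^3 - 46*r^2 + r*(-16*z^2 - 84*z + 22)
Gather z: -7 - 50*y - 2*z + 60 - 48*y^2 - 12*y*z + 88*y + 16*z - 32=-48*y^2 + 38*y + z*(14 - 12*y) + 21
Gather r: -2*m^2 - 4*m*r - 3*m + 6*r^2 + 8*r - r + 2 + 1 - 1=-2*m^2 - 3*m + 6*r^2 + r*(7 - 4*m) + 2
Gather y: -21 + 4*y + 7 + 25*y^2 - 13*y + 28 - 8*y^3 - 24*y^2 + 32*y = -8*y^3 + y^2 + 23*y + 14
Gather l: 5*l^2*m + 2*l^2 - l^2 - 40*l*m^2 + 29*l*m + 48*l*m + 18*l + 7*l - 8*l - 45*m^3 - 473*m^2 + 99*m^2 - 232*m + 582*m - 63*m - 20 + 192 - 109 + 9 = l^2*(5*m + 1) + l*(-40*m^2 + 77*m + 17) - 45*m^3 - 374*m^2 + 287*m + 72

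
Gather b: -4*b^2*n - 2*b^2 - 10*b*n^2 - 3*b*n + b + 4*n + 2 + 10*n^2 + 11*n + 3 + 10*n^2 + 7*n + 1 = b^2*(-4*n - 2) + b*(-10*n^2 - 3*n + 1) + 20*n^2 + 22*n + 6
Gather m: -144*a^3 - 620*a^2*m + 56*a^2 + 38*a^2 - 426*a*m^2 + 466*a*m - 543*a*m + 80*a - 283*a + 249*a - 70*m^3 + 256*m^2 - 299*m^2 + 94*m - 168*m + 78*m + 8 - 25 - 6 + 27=-144*a^3 + 94*a^2 + 46*a - 70*m^3 + m^2*(-426*a - 43) + m*(-620*a^2 - 77*a + 4) + 4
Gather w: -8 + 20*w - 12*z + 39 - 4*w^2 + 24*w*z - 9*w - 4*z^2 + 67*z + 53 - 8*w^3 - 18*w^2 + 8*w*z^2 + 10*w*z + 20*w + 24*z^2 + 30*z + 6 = -8*w^3 - 22*w^2 + w*(8*z^2 + 34*z + 31) + 20*z^2 + 85*z + 90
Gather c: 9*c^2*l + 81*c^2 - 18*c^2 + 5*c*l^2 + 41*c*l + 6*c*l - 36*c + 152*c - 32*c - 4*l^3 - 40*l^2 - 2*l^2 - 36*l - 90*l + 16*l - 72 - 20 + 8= c^2*(9*l + 63) + c*(5*l^2 + 47*l + 84) - 4*l^3 - 42*l^2 - 110*l - 84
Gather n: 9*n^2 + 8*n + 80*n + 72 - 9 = 9*n^2 + 88*n + 63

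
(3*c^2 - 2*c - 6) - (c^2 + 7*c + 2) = 2*c^2 - 9*c - 8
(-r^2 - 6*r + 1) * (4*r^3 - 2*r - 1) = -4*r^5 - 24*r^4 + 6*r^3 + 13*r^2 + 4*r - 1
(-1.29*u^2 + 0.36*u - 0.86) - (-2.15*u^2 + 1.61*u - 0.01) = 0.86*u^2 - 1.25*u - 0.85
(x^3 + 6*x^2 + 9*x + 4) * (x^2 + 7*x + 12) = x^5 + 13*x^4 + 63*x^3 + 139*x^2 + 136*x + 48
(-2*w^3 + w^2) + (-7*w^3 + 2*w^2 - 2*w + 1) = -9*w^3 + 3*w^2 - 2*w + 1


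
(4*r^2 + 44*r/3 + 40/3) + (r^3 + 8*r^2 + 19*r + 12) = r^3 + 12*r^2 + 101*r/3 + 76/3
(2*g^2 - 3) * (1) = 2*g^2 - 3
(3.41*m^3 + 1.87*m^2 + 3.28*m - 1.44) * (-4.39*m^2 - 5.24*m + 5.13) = -14.9699*m^5 - 26.0777*m^4 - 6.7047*m^3 - 1.2725*m^2 + 24.372*m - 7.3872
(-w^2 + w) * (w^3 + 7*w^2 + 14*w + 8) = -w^5 - 6*w^4 - 7*w^3 + 6*w^2 + 8*w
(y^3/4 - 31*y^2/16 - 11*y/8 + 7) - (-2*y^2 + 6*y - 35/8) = y^3/4 + y^2/16 - 59*y/8 + 91/8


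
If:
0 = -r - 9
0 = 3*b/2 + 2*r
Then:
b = 12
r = -9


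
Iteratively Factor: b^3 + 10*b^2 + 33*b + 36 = (b + 3)*(b^2 + 7*b + 12) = (b + 3)*(b + 4)*(b + 3)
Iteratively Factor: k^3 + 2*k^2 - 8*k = (k - 2)*(k^2 + 4*k) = k*(k - 2)*(k + 4)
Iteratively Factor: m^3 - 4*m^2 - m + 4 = (m - 1)*(m^2 - 3*m - 4) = (m - 1)*(m + 1)*(m - 4)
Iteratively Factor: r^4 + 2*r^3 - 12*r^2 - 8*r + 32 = (r - 2)*(r^3 + 4*r^2 - 4*r - 16) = (r - 2)*(r + 4)*(r^2 - 4) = (r - 2)^2*(r + 4)*(r + 2)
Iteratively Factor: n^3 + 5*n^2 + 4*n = (n + 4)*(n^2 + n) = (n + 1)*(n + 4)*(n)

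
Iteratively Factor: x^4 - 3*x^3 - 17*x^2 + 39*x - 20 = (x + 4)*(x^3 - 7*x^2 + 11*x - 5) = (x - 1)*(x + 4)*(x^2 - 6*x + 5) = (x - 1)^2*(x + 4)*(x - 5)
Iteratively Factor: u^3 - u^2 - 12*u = (u + 3)*(u^2 - 4*u) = (u - 4)*(u + 3)*(u)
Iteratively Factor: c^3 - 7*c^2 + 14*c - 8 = (c - 4)*(c^2 - 3*c + 2) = (c - 4)*(c - 2)*(c - 1)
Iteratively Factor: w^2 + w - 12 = (w + 4)*(w - 3)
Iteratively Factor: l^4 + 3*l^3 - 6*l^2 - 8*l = (l - 2)*(l^3 + 5*l^2 + 4*l) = l*(l - 2)*(l^2 + 5*l + 4) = l*(l - 2)*(l + 4)*(l + 1)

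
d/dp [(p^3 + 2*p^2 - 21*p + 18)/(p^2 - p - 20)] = (p^4 - 2*p^3 - 41*p^2 - 116*p + 438)/(p^4 - 2*p^3 - 39*p^2 + 40*p + 400)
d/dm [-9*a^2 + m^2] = 2*m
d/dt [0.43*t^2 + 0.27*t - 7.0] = 0.86*t + 0.27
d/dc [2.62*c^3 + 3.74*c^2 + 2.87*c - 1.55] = 7.86*c^2 + 7.48*c + 2.87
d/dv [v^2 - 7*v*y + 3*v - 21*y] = 2*v - 7*y + 3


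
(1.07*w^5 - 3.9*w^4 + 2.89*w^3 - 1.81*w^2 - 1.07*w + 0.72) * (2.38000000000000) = 2.5466*w^5 - 9.282*w^4 + 6.8782*w^3 - 4.3078*w^2 - 2.5466*w + 1.7136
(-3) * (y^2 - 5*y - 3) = -3*y^2 + 15*y + 9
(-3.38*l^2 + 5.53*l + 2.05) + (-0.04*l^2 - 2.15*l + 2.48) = -3.42*l^2 + 3.38*l + 4.53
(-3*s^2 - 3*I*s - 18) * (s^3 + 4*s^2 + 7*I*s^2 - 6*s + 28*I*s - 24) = -3*s^5 - 12*s^4 - 24*I*s^4 + 21*s^3 - 96*I*s^3 + 84*s^2 - 108*I*s^2 + 108*s - 432*I*s + 432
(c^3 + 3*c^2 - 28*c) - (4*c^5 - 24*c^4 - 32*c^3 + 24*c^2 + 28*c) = -4*c^5 + 24*c^4 + 33*c^3 - 21*c^2 - 56*c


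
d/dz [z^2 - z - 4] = 2*z - 1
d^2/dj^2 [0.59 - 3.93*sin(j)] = 3.93*sin(j)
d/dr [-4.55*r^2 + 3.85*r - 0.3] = 3.85 - 9.1*r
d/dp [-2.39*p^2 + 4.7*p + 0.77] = 4.7 - 4.78*p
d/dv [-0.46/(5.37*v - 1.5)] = 2.4702/(5.37*v - 1.5)^2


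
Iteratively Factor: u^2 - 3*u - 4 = (u + 1)*(u - 4)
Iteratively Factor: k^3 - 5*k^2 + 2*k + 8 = (k - 2)*(k^2 - 3*k - 4) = (k - 2)*(k + 1)*(k - 4)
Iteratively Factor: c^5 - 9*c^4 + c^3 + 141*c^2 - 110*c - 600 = (c + 2)*(c^4 - 11*c^3 + 23*c^2 + 95*c - 300) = (c - 5)*(c + 2)*(c^3 - 6*c^2 - 7*c + 60) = (c - 5)*(c - 4)*(c + 2)*(c^2 - 2*c - 15) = (c - 5)*(c - 4)*(c + 2)*(c + 3)*(c - 5)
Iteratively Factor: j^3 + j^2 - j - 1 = (j + 1)*(j^2 - 1) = (j - 1)*(j + 1)*(j + 1)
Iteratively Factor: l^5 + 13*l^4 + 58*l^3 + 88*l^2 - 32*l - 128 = (l + 4)*(l^4 + 9*l^3 + 22*l^2 - 32) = (l + 4)^2*(l^3 + 5*l^2 + 2*l - 8) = (l + 4)^3*(l^2 + l - 2) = (l - 1)*(l + 4)^3*(l + 2)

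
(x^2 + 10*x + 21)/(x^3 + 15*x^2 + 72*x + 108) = (x + 7)/(x^2 + 12*x + 36)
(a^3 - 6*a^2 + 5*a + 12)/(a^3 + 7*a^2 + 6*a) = (a^2 - 7*a + 12)/(a*(a + 6))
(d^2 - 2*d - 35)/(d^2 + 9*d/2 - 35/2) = 2*(d^2 - 2*d - 35)/(2*d^2 + 9*d - 35)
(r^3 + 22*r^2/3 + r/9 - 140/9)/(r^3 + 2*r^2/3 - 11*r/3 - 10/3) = (r^2 + 17*r/3 - 28/3)/(r^2 - r - 2)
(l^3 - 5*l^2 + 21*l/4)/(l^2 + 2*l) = (l^2 - 5*l + 21/4)/(l + 2)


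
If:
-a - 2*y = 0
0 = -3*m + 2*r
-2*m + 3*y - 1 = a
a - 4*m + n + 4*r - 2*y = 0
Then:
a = -2*y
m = 5*y/2 - 1/2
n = 1 - y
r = 15*y/4 - 3/4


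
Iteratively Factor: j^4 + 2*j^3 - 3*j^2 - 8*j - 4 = (j + 1)*(j^3 + j^2 - 4*j - 4) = (j + 1)*(j + 2)*(j^2 - j - 2) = (j + 1)^2*(j + 2)*(j - 2)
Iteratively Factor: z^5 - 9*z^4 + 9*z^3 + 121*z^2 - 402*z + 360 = (z - 3)*(z^4 - 6*z^3 - 9*z^2 + 94*z - 120) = (z - 3)*(z - 2)*(z^3 - 4*z^2 - 17*z + 60) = (z - 5)*(z - 3)*(z - 2)*(z^2 + z - 12) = (z - 5)*(z - 3)^2*(z - 2)*(z + 4)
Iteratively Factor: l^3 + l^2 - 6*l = (l)*(l^2 + l - 6) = l*(l - 2)*(l + 3)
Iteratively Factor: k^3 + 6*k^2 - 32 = (k + 4)*(k^2 + 2*k - 8) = (k + 4)^2*(k - 2)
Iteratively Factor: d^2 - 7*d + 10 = (d - 5)*(d - 2)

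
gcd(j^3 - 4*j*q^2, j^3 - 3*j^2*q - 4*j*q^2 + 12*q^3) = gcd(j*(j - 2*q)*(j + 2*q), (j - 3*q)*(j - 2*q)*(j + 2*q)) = -j^2 + 4*q^2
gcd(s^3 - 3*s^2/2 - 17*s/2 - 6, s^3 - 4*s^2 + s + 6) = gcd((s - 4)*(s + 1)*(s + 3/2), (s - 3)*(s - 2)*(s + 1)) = s + 1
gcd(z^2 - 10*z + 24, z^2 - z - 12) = z - 4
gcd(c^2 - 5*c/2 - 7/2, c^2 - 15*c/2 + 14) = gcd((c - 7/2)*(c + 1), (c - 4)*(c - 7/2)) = c - 7/2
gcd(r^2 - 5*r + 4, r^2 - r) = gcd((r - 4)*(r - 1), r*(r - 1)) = r - 1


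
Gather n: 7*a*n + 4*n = n*(7*a + 4)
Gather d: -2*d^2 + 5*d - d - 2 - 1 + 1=-2*d^2 + 4*d - 2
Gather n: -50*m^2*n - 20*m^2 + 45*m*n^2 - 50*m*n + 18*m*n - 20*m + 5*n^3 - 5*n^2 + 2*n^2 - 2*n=-20*m^2 - 20*m + 5*n^3 + n^2*(45*m - 3) + n*(-50*m^2 - 32*m - 2)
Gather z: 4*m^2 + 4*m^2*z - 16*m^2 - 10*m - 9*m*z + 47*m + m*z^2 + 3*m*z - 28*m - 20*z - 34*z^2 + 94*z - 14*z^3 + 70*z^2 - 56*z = -12*m^2 + 9*m - 14*z^3 + z^2*(m + 36) + z*(4*m^2 - 6*m + 18)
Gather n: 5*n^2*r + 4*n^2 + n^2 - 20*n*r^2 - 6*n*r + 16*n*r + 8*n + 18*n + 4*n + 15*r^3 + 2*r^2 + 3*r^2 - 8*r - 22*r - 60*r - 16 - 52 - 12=n^2*(5*r + 5) + n*(-20*r^2 + 10*r + 30) + 15*r^3 + 5*r^2 - 90*r - 80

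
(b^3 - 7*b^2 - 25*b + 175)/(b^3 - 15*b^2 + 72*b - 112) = (b^2 - 25)/(b^2 - 8*b + 16)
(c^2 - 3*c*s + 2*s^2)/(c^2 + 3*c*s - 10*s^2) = (c - s)/(c + 5*s)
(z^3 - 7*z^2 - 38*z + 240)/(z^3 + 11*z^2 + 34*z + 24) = (z^2 - 13*z + 40)/(z^2 + 5*z + 4)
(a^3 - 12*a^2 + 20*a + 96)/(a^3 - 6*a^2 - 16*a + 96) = (a^2 - 6*a - 16)/(a^2 - 16)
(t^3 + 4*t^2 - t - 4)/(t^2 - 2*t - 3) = (t^2 + 3*t - 4)/(t - 3)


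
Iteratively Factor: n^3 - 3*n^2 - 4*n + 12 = (n - 2)*(n^2 - n - 6) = (n - 3)*(n - 2)*(n + 2)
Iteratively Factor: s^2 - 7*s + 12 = (s - 3)*(s - 4)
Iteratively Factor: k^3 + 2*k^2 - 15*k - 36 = (k + 3)*(k^2 - k - 12) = (k - 4)*(k + 3)*(k + 3)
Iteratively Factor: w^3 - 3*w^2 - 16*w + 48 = (w - 4)*(w^2 + w - 12) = (w - 4)*(w - 3)*(w + 4)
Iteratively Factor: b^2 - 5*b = (b - 5)*(b)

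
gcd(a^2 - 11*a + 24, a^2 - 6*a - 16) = a - 8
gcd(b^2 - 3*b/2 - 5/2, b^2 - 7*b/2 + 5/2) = b - 5/2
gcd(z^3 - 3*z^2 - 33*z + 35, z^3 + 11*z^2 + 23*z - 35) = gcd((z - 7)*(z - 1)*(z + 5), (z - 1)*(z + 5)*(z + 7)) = z^2 + 4*z - 5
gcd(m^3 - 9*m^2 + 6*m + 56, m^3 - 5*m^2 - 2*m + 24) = m^2 - 2*m - 8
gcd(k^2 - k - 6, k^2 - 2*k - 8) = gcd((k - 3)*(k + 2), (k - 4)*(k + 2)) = k + 2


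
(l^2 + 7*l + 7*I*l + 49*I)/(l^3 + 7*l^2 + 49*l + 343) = 1/(l - 7*I)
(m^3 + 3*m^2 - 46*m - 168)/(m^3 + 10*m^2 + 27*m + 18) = (m^2 - 3*m - 28)/(m^2 + 4*m + 3)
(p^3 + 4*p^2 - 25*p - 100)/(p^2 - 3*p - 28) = (p^2 - 25)/(p - 7)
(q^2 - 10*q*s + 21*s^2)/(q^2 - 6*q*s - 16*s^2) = (-q^2 + 10*q*s - 21*s^2)/(-q^2 + 6*q*s + 16*s^2)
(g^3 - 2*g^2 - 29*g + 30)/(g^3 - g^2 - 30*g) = (g - 1)/g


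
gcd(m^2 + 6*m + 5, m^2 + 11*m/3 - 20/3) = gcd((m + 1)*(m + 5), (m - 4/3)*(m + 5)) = m + 5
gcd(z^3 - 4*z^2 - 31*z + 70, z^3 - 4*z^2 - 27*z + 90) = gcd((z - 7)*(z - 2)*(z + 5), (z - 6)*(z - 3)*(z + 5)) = z + 5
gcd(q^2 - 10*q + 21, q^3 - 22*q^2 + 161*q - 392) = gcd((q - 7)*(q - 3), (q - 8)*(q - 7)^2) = q - 7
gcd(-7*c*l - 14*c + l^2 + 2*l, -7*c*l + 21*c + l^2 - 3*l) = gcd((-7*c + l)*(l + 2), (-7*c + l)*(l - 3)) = 7*c - l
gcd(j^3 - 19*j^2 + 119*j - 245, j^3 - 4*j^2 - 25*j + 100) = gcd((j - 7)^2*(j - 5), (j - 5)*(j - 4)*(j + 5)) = j - 5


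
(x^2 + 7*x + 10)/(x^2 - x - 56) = (x^2 + 7*x + 10)/(x^2 - x - 56)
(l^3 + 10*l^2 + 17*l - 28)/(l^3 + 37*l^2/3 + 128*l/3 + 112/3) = 3*(l - 1)/(3*l + 4)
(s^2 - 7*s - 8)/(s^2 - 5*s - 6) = (s - 8)/(s - 6)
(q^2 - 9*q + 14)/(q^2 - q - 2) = (q - 7)/(q + 1)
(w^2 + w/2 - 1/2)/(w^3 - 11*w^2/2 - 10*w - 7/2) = (2*w - 1)/(2*w^2 - 13*w - 7)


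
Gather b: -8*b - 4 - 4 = -8*b - 8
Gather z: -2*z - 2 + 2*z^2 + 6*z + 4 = 2*z^2 + 4*z + 2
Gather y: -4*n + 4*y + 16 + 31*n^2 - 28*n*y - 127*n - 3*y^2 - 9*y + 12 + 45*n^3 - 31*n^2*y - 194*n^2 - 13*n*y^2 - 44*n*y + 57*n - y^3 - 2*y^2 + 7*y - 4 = 45*n^3 - 163*n^2 - 74*n - y^3 + y^2*(-13*n - 5) + y*(-31*n^2 - 72*n + 2) + 24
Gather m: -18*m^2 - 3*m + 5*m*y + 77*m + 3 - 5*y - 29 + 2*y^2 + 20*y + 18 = -18*m^2 + m*(5*y + 74) + 2*y^2 + 15*y - 8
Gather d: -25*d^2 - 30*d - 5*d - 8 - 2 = -25*d^2 - 35*d - 10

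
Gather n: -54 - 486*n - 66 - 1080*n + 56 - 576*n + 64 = -2142*n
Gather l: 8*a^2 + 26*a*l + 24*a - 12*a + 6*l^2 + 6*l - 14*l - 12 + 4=8*a^2 + 12*a + 6*l^2 + l*(26*a - 8) - 8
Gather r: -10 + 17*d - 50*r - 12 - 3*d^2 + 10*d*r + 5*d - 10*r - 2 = -3*d^2 + 22*d + r*(10*d - 60) - 24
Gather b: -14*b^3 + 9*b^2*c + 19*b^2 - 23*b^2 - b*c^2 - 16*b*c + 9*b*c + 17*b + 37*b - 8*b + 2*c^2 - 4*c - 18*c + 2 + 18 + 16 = -14*b^3 + b^2*(9*c - 4) + b*(-c^2 - 7*c + 46) + 2*c^2 - 22*c + 36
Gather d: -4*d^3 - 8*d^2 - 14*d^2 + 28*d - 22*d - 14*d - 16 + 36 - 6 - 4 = -4*d^3 - 22*d^2 - 8*d + 10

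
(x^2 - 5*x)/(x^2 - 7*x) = (x - 5)/(x - 7)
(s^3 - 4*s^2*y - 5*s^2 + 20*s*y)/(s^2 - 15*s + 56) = s*(s^2 - 4*s*y - 5*s + 20*y)/(s^2 - 15*s + 56)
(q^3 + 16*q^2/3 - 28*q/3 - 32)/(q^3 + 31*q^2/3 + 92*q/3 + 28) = (3*q - 8)/(3*q + 7)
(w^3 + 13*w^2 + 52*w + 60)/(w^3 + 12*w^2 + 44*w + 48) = (w + 5)/(w + 4)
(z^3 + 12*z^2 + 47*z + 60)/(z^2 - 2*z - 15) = (z^2 + 9*z + 20)/(z - 5)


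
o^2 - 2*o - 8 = (o - 4)*(o + 2)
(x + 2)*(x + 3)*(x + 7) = x^3 + 12*x^2 + 41*x + 42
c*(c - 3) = c^2 - 3*c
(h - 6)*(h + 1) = h^2 - 5*h - 6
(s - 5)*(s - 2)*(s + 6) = s^3 - s^2 - 32*s + 60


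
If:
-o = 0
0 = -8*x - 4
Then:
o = 0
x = -1/2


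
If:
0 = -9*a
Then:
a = 0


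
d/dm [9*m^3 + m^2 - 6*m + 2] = 27*m^2 + 2*m - 6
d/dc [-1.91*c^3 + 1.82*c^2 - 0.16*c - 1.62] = -5.73*c^2 + 3.64*c - 0.16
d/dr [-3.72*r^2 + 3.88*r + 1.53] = 3.88 - 7.44*r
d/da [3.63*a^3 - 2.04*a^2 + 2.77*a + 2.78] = 10.89*a^2 - 4.08*a + 2.77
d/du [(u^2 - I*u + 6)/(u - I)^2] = (-I*u - 13)/(u^3 - 3*I*u^2 - 3*u + I)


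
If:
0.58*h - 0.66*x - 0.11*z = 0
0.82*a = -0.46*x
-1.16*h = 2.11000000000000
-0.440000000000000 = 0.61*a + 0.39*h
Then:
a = 0.44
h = -1.82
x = -0.79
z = -4.87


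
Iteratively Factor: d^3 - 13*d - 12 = (d + 3)*(d^2 - 3*d - 4) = (d + 1)*(d + 3)*(d - 4)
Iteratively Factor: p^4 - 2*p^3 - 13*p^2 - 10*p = (p + 2)*(p^3 - 4*p^2 - 5*p) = p*(p + 2)*(p^2 - 4*p - 5) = p*(p + 1)*(p + 2)*(p - 5)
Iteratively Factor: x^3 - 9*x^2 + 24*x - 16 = (x - 4)*(x^2 - 5*x + 4) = (x - 4)*(x - 1)*(x - 4)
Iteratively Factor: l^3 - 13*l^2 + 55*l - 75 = (l - 3)*(l^2 - 10*l + 25) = (l - 5)*(l - 3)*(l - 5)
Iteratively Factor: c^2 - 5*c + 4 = (c - 4)*(c - 1)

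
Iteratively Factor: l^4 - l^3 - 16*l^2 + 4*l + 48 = (l + 3)*(l^3 - 4*l^2 - 4*l + 16) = (l - 2)*(l + 3)*(l^2 - 2*l - 8) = (l - 2)*(l + 2)*(l + 3)*(l - 4)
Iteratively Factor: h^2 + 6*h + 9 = (h + 3)*(h + 3)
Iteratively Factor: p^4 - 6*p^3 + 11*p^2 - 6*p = (p)*(p^3 - 6*p^2 + 11*p - 6) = p*(p - 1)*(p^2 - 5*p + 6) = p*(p - 3)*(p - 1)*(p - 2)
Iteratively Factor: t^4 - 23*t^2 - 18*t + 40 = (t - 5)*(t^3 + 5*t^2 + 2*t - 8) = (t - 5)*(t - 1)*(t^2 + 6*t + 8) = (t - 5)*(t - 1)*(t + 2)*(t + 4)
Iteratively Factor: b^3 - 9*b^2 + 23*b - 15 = (b - 3)*(b^2 - 6*b + 5) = (b - 3)*(b - 1)*(b - 5)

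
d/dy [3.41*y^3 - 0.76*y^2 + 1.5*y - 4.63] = 10.23*y^2 - 1.52*y + 1.5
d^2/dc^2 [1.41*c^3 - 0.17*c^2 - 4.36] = 8.46*c - 0.34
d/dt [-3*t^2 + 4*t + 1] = 4 - 6*t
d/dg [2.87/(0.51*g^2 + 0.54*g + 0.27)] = (-2.9274*g - 1.5498)/(0.51*g^2 + 0.54*g + 0.27)^2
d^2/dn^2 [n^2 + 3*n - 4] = 2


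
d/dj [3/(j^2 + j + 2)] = 3*(-2*j - 1)/(j^2 + j + 2)^2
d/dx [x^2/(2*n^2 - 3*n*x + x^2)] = x*(4*n^2 - 6*n*x + 2*x^2 + x*(3*n - 2*x))/(2*n^2 - 3*n*x + x^2)^2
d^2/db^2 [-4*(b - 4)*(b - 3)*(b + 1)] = 48 - 24*b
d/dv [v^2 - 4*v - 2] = 2*v - 4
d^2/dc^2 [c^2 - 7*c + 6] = 2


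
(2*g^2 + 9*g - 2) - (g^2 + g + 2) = g^2 + 8*g - 4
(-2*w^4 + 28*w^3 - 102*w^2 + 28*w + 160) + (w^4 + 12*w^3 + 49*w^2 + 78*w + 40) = -w^4 + 40*w^3 - 53*w^2 + 106*w + 200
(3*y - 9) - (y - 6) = 2*y - 3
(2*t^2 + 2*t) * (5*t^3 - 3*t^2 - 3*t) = 10*t^5 + 4*t^4 - 12*t^3 - 6*t^2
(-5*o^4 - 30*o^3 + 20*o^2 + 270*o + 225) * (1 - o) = 5*o^5 + 25*o^4 - 50*o^3 - 250*o^2 + 45*o + 225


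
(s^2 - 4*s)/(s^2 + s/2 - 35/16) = 16*s*(s - 4)/(16*s^2 + 8*s - 35)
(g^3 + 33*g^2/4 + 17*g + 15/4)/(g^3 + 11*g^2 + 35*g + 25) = (4*g^2 + 13*g + 3)/(4*(g^2 + 6*g + 5))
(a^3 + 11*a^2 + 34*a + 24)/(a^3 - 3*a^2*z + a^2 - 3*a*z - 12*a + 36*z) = (-a^2 - 7*a - 6)/(-a^2 + 3*a*z + 3*a - 9*z)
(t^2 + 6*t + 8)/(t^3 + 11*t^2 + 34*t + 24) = (t + 2)/(t^2 + 7*t + 6)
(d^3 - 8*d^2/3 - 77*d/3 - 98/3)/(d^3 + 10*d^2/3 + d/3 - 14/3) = (d - 7)/(d - 1)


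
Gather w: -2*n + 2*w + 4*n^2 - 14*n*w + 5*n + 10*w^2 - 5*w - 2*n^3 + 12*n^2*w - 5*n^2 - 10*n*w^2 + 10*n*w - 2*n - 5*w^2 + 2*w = -2*n^3 - n^2 + n + w^2*(5 - 10*n) + w*(12*n^2 - 4*n - 1)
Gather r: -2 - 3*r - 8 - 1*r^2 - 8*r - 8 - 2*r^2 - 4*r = -3*r^2 - 15*r - 18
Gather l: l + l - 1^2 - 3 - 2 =2*l - 6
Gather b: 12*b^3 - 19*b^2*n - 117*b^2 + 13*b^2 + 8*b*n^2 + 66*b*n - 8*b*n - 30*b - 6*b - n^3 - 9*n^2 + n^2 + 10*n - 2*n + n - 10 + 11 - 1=12*b^3 + b^2*(-19*n - 104) + b*(8*n^2 + 58*n - 36) - n^3 - 8*n^2 + 9*n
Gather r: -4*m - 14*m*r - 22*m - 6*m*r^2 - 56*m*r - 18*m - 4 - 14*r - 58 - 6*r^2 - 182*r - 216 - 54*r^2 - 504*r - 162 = -44*m + r^2*(-6*m - 60) + r*(-70*m - 700) - 440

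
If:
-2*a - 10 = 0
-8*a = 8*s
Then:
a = -5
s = 5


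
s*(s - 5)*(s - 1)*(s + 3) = s^4 - 3*s^3 - 13*s^2 + 15*s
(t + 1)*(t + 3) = t^2 + 4*t + 3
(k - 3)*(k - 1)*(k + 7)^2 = k^4 + 10*k^3 - 4*k^2 - 154*k + 147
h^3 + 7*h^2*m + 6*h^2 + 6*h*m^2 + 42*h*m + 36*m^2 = (h + 6)*(h + m)*(h + 6*m)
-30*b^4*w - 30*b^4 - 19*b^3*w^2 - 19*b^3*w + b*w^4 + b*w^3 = (-5*b + w)*(2*b + w)*(3*b + w)*(b*w + b)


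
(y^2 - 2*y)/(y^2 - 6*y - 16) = y*(2 - y)/(-y^2 + 6*y + 16)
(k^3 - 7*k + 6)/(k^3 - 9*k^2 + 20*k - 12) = (k + 3)/(k - 6)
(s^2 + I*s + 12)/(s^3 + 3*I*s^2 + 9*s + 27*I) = (s + 4*I)/(s^2 + 6*I*s - 9)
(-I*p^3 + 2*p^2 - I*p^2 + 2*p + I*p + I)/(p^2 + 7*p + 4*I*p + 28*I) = (-I*p^3 + p^2*(2 - I) + p*(2 + I) + I)/(p^2 + p*(7 + 4*I) + 28*I)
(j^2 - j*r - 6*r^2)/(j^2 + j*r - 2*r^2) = (-j + 3*r)/(-j + r)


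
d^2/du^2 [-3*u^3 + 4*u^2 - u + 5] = 8 - 18*u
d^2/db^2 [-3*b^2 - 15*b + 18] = -6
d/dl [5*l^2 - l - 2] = 10*l - 1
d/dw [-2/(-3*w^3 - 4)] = -18*w^2/(3*w^3 + 4)^2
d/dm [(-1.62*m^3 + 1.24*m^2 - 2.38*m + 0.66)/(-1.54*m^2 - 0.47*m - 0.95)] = (2.4948*m^4 + 1.5228*m^3 + 0.369*m^2 - 0.3232*m + 2.5712)/(2.3716*m^4 + 1.4476*m^3 + 3.1469*m^2 + 0.893*m + 0.9025)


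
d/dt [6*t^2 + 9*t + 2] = 12*t + 9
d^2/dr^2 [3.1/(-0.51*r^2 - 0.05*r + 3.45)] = (1.61262*r^2 + 0.1581*r - 3.1*(1.02*r + 0.05)*(2.04*r + 0.1) - 10.9089)/(0.51*r^2 + 0.05*r - 3.45)^3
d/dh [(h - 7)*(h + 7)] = 2*h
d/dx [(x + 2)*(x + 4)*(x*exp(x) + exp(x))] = (x^3 + 10*x^2 + 28*x + 22)*exp(x)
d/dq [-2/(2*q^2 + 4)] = 2*q/(q^2 + 2)^2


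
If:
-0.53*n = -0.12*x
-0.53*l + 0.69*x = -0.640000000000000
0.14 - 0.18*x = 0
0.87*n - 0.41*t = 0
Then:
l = 2.22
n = 0.18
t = 0.37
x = 0.78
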